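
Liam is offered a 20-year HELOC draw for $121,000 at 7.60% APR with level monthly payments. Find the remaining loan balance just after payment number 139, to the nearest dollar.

$73,116

With monthly rate i = 7.6%/12 = 0.0063333, the balance after k of n payments is P · [(1+i)^n − (1+i)^k] / [(1+i)^n − 1].
(1+0.0063333)^240 = 4.55036247 and (1+0.0063333)^139 = 2.40501785, so the balance is 121,000 × (4.55036247 − 2.40501785) / (4.55036247 − 1) = $73,115.55.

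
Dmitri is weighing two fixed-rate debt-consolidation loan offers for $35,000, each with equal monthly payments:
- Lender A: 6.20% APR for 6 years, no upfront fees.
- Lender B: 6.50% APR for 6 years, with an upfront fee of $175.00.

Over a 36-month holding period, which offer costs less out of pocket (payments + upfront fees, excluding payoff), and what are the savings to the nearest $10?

Lender A by $350

Lender A: monthly rate = 6.2%/12 = 0.0051667; payment = 35,000 × 0.0051667 / (1 − (1+0.0051667)^−72) = $583.36.
Lender B: monthly rate = 6.5%/12 = 0.0054167; payment = 35,000 × 0.0054167 / (1 − (1+0.0054167)^−72) = $588.35.
Over 36 months: Lender A costs 36 × $583.36 = $21,000.96; Lender B costs 36 × $588.35 + $175.00 = $21,355.60.
Lender A is cheaper by $21,355.60 − $21,000.96 = $354.64.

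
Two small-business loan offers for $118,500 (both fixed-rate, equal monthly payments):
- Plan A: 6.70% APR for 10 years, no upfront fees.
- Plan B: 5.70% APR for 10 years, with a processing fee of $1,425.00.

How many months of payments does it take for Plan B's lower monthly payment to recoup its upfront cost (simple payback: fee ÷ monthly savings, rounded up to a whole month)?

Plan A: monthly rate = 6.7%/12 = 0.0055833; payment = 118,500 × 0.0055833 / (1 − (1+0.0055833)^−120) = $1,357.63.
Plan B: monthly rate = 5.7%/12 = 0.0047500; payment = 118,500 × 0.0047500 / (1 − (1+0.0047500)^−120) = $1,297.81.
Monthly savings = $1,357.63 − $1,297.81 = $59.82.
Break-even = $1,425.00 / $59.82 = 23.82 → 24 months.

24 months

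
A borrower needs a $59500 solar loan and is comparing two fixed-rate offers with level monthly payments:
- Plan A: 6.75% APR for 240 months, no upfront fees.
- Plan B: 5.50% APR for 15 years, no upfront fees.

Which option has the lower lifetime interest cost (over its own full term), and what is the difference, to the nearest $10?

Plan B by $21,070

Plan A: at 6.75% the monthly rate is 0.0056250, so the payment is 59,500 × 0.0056250 / (1 − 1.0056250^−240) = $452.42.
Total interest on Plan A = 240 × $452.42 − $59,500 = $49,080.80.
Plan B: monthly rate = 5.5%/12 = 0.0045833; payment = 59,500 × 0.0045833 / (1 − (1+0.0045833)^−180) = $486.16.
Total interest on Plan B = 180 × $486.16 − $59,500 = $28,008.80.
Plan B is lower by $21,072.00.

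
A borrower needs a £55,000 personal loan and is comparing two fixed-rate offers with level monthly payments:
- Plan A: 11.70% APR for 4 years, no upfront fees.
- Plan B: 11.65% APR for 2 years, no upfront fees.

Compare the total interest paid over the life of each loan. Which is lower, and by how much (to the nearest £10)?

Plan A: at 11.70% the monthly rate is 0.0097500, so the payment is 55,000 × 0.0097500 / (1 − 1.0097500^−48) = £1,440.27.
Total interest on Plan A = 48 × £1,440.27 − £55,000 = £14,132.96.
Plan B: monthly rate = 11.65%/12 = 0.0097083; payment = 55,000 × 0.0097083 / (1 − (1+0.0097083)^−24) = £2,580.06.
Total interest on Plan B = 24 × £2,580.06 − £55,000 = £6,921.44.
Plan B is lower by £7,211.52.

Plan B by £7,210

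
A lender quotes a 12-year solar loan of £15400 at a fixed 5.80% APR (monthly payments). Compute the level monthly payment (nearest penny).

£148.69

Monthly rate = 5.8%/12 = 0.0048333; payment = 15,400 × 0.0048333 / (1 − (1+0.0048333)^−144) = £148.69.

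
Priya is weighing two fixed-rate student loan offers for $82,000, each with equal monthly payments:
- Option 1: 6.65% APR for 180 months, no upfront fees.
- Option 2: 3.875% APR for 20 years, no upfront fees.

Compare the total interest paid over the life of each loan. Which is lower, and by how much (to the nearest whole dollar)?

Option 1: monthly rate = 6.65%/12 = 0.0055417; payment = 82,000 × 0.0055417 / (1 − (1+0.0055417)^−180) = $721.09.
Total interest on Option 1 = 180 × $721.09 − $82,000 = $47,796.20.
Option 2: monthly rate = 3.875%/12 = 0.0032292; payment = 82,000 × 0.0032292 / (1 − (1+0.0032292)^−240) = $491.52.
Total interest on Option 2 = 240 × $491.52 − $82,000 = $35,964.80.
Option 2 is lower by $11,831.40.

Option 2 by $11,831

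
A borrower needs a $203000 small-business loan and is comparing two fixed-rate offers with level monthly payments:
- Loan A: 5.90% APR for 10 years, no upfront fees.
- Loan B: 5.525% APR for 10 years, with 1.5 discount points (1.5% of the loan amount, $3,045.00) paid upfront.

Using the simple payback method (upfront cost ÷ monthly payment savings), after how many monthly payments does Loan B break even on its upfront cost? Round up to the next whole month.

Loan A: at 5.90% the monthly rate is 0.0049167, so the payment is 203,000 × 0.0049167 / (1 − 1.0049167^−120) = $2,243.54.
Loan B: at 5.525% the monthly rate is 0.0046042, so the payment is 203,000 × 0.0046042 / (1 − 1.0046042^−120) = $2,205.60.
Monthly savings = $2,243.54 − $2,205.60 = $37.94.
Break-even = $3,045.00 / $37.94 = 80.26 → 81 months.

81 months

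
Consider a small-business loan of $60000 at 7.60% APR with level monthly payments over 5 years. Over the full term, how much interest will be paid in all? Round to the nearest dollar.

$12,308

At 7.60% the monthly rate is 0.0063333, so the payment is 60,000 × 0.0063333 / (1 − 1.0063333^−60) = $1,205.13.
Total paid = 60 × $1,205.13 = $72,307.80; interest = $72,307.80 − $60,000 = $12,307.80.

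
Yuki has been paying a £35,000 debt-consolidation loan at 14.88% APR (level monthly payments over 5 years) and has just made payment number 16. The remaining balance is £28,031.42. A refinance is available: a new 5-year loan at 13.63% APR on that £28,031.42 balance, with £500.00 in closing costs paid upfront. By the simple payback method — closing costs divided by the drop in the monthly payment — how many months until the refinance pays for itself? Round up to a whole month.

Current payment = 35,000 × 14.88%/12 / (1 − (1+0.0124000)^−60) = £830.44.
Refinanced payment = 28,031.42 × 0.0113583 / (1 − (1+0.0113583)^−60) = £646.88.
Monthly savings = £830.44 − £646.88 = £183.56.
Break-even = £500.00 / £183.56 = 2.72 → 3 months.

3 months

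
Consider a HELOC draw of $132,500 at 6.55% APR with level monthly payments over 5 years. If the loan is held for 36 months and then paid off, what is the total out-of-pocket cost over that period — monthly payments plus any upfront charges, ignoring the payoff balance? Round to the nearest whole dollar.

$93,442

At 6.55% the monthly rate is 0.0054583, so the payment is 132,500 × 0.0054583 / (1 − 1.0054583^−60) = $2,595.62.
Total outlay = 36 × $2,595.62 = $93,442.32.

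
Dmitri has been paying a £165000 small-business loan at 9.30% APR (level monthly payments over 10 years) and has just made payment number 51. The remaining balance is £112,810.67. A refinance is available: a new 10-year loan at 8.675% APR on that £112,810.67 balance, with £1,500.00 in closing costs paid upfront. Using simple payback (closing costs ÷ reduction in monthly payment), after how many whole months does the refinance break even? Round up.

Current payment = 165,000 × 9.3%/12 / (1 − (1+0.0077500)^−120) = £2,117.03.
Refinanced payment = 112,810.67 × 0.0072292 / (1 − (1+0.0072292)^−120) = £1,409.27.
Monthly savings = £2,117.03 − £1,409.27 = £707.76.
Break-even = £1,500.00 / £707.76 = 2.12 → 3 months.

3 months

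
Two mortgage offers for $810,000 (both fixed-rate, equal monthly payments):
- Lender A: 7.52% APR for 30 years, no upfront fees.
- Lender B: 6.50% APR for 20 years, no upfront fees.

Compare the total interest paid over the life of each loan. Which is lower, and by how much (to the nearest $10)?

Lender B by $593,510

Lender A: monthly rate = 7.52%/12 = 0.0062667; payment = 810,000 × 0.0062667 / (1 − (1+0.0062667)^−360) = $5,674.73.
Total interest on Lender A = 360 × $5,674.73 − $810,000 = $1,232,902.80.
Lender B: at 6.50% the monthly rate is 0.0054167, so the payment is 810,000 × 0.0054167 / (1 − 1.0054167^−240) = $6,039.14.
Total interest on Lender B = 240 × $6,039.14 − $810,000 = $639,393.60.
Lender B is lower by $593,509.20.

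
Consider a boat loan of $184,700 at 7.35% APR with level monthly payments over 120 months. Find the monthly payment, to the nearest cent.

$2,177.99

Monthly rate = 7.35%/12 = 0.0061250; payment = 184,700 × 0.0061250 / (1 − (1+0.0061250)^−120) = $2,177.99.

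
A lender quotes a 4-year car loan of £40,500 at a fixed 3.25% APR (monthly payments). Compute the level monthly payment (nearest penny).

£900.92

At 3.25% the monthly rate is 0.0027083, so the payment is 40,500 × 0.0027083 / (1 − 1.0027083^−48) = £900.92.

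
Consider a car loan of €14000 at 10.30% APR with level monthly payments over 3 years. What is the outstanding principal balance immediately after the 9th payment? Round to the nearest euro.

With monthly rate i = 10.3%/12 = 0.0085833, the balance after k of n payments is P · [(1+i)^n − (1+i)^k] / [(1+i)^n − 1].
(1+0.0085833)^36 = 1.36026756 and (1+0.0085833)^9 = 1.07995606, so the balance is 14,000 × (1.36026756 − 1.07995606) / (1.36026756 − 1) = €10,892.91.

€10,893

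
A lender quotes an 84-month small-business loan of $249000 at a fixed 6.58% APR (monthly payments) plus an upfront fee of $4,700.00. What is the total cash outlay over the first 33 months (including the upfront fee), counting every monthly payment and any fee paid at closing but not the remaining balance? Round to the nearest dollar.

$127,036

Monthly rate = 6.58%/12 = 0.0054833; payment = 249,000 × 0.0054833 / (1 − (1+0.0054833)^−84) = $3,707.16.
Total outlay = 33 × $3,707.16 + $4,700.00 = $127,036.28.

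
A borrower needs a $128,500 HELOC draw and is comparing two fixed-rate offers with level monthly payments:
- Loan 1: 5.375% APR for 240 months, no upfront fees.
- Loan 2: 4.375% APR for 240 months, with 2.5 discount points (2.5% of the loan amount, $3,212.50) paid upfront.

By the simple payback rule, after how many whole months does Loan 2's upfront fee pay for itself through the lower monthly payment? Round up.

46 months

Loan 1: at 5.375% the monthly rate is 0.0044792, so the payment is 128,500 × 0.0044792 / (1 − 1.0044792^−240) = $874.89.
Loan 2: at 4.375% the monthly rate is 0.0036458, so the payment is 128,500 × 0.0036458 / (1 − 1.0036458^−240) = $804.31.
Monthly savings = $874.89 − $804.31 = $70.58.
Break-even = $3,212.50 / $70.58 = 45.52 → 46 months.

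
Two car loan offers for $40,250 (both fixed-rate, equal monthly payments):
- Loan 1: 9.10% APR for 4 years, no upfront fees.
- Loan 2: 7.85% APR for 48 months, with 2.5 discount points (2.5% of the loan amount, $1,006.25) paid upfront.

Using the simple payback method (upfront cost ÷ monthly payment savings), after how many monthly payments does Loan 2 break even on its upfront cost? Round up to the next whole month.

Loan 1: monthly rate = 9.1%/12 = 0.0075833; payment = 40,250 × 0.0075833 / (1 − (1+0.0075833)^−48) = $1,003.54.
Loan 2: monthly rate = 7.85%/12 = 0.0065417; payment = 40,250 × 0.0065417 / (1 − (1+0.0065417)^−48) = $979.79.
Monthly savings = $1,003.54 − $979.79 = $23.75.
Break-even = $1,006.25 / $23.75 = 42.37 → 43 months.

43 months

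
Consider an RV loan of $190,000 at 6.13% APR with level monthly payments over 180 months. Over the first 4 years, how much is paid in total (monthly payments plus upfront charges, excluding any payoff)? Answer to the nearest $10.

At 6.13% the monthly rate is 0.0051083, so the payment is 190,000 × 0.0051083 / (1 − 1.0051083^−180) = $1,616.70.
Total outlay = 48 × $1,616.70 = $77,601.60.

$77,600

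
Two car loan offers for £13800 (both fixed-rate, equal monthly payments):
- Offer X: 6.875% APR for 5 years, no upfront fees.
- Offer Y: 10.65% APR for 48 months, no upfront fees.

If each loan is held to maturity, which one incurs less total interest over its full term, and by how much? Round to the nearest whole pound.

Offer X by £661

Offer X: at 6.875% the monthly rate is 0.0057292, so the payment is 13,800 × 0.0057292 / (1 − 1.0057292^−60) = £272.44.
Total interest on Offer X = 60 × £272.44 − £13,800 = £2,546.40.
Offer Y: at 10.65% the monthly rate is 0.0088750, so the payment is 13,800 × 0.0088750 / (1 − 1.0088750^−48) = £354.33.
Total interest on Offer Y = 48 × £354.33 − £13,800 = £3,207.84.
Offer X is lower by £661.44.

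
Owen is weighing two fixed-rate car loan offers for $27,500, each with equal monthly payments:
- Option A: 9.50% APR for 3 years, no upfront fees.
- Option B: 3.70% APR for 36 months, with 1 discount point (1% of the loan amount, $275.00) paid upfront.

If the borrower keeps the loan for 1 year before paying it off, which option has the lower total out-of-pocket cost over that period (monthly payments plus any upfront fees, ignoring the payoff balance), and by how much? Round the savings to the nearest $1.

Option B by $597

Option A: at 9.50% the monthly rate is 0.0079167, so the payment is 27,500 × 0.0079167 / (1 − 1.0079167^−36) = $880.91.
Option B: monthly rate = 3.7%/12 = 0.0030833; payment = 27,500 × 0.0030833 / (1 − (1+0.0030833)^−36) = $808.24.
Over 12 months: Option A costs 12 × $880.91 = $10,570.92; Option B costs 12 × $808.24 + $275.00 = $9,973.88.
Option B is cheaper by $10,570.92 − $9,973.88 = $597.04.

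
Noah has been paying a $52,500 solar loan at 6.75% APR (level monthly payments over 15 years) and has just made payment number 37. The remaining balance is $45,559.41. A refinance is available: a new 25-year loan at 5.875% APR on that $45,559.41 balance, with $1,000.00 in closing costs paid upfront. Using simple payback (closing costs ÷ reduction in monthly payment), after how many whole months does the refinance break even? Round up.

Current payment = 52,500 × 6.75%/12 / (1 − (1+0.0056250)^−180) = $464.58.
Refinanced payment = 45,559.41 × 0.0048958 / (1 − (1+0.0048958)^−300) = $290.07.
Monthly savings = $464.58 − $290.07 = $174.51.
Break-even = $1,000.00 / $174.51 = 5.73 → 6 months.

6 months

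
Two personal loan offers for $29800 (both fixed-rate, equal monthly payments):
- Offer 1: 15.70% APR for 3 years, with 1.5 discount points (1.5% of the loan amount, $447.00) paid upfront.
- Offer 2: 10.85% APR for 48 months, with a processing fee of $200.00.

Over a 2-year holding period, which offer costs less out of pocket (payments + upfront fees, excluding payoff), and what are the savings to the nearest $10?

Offer 1: monthly rate = 15.7%/12 = 0.0130833; payment = 29,800 × 0.0130833 / (1 − (1+0.0130833)^−36) = $1,043.27.
Offer 2: monthly rate = 10.85%/12 = 0.0090417; payment = 29,800 × 0.0090417 / (1 − (1+0.0090417)^−48) = $768.03.
Over 24 months: Offer 1 costs 24 × $1,043.27 + $447.00 = $25,485.48; Offer 2 costs 24 × $768.03 + $200.00 = $18,632.72.
Offer 2 is cheaper by $25,485.48 − $18,632.72 = $6,852.76.

Offer 2 by $6,850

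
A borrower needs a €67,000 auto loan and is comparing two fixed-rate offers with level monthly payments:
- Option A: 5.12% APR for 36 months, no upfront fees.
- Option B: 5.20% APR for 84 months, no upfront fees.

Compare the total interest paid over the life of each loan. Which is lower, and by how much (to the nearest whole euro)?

Option A: at 5.12% the monthly rate is 0.0042667, so the payment is 67,000 × 0.0042667 / (1 − 1.0042667^−36) = €2,011.66.
Total interest on Option A = 36 × €2,011.66 − €67,000 = €5,419.76.
Option B: at 5.20% the monthly rate is 0.0043333, so the payment is 67,000 × 0.0043333 / (1 − 1.0043333^−84) = €953.28.
Total interest on Option B = 84 × €953.28 − €67,000 = €13,075.52.
Option A is lower by €7,655.76.

Option A by €7,656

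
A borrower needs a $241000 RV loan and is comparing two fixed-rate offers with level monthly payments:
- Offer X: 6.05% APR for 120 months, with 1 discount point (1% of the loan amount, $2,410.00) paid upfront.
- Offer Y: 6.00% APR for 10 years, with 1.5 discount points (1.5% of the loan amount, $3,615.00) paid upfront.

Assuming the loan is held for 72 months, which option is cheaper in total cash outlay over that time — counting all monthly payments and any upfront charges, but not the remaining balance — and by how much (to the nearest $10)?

Offer X: at 6.05% the monthly rate is 0.0050417, so the payment is 241,000 × 0.0050417 / (1 − 1.0050417^−120) = $2,681.65.
Offer Y: monthly rate = 6%/12 = 0.0050000; payment = 241,000 × 0.0050000 / (1 − (1+0.0050000)^−120) = $2,675.59.
Over 72 months: Offer X costs 72 × $2,681.65 + $2,410.00 = $195,488.80; Offer Y costs 72 × $2,675.59 + $3,615.00 = $196,257.48.
Offer X is cheaper by $196,257.48 − $195,488.80 = $768.68.

Offer X by $770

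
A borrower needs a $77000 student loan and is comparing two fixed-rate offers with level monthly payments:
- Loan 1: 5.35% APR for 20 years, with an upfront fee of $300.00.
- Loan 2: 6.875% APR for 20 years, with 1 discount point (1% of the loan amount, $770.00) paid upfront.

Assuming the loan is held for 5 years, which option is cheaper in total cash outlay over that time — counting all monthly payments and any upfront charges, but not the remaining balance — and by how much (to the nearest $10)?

Loan 1: at 5.35% the monthly rate is 0.0044583, so the payment is 77,000 × 0.0044583 / (1 − 1.0044583^−240) = $523.17.
Loan 2: at 6.875% the monthly rate is 0.0057292, so the payment is 77,000 × 0.0057292 / (1 − 1.0057292^−240) = $591.22.
Over 60 months: Loan 1 costs 60 × $523.17 + $300.00 = $31,690.20; Loan 2 costs 60 × $591.22 + $770.00 = $36,243.20.
Loan 1 is cheaper by $36,243.20 − $31,690.20 = $4,553.00.

Loan 1 by $4,550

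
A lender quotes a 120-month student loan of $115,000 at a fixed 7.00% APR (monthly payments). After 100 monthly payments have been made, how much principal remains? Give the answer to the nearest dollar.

$25,137

With monthly rate i = 7%/12 = 0.0058333, the balance after k of n payments is P · [(1+i)^n − (1+i)^k] / [(1+i)^n − 1].
(1+0.0058333)^120 = 2.00966138 and (1+0.0058333)^100 = 1.78896731, so the balance is 115,000 × (2.00966138 − 1.78896731) / (2.00966138 − 1) = $25,136.96.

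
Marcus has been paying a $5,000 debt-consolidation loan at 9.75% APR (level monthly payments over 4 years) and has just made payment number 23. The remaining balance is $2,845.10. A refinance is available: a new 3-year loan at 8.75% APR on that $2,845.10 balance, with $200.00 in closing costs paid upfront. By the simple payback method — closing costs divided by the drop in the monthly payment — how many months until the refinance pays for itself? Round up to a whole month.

Current payment = 5,000 × 9.75%/12 / (1 − (1+0.0081250)^−48) = $126.21.
Refinanced payment = 2,845.10 × 0.0072917 / (1 − (1+0.0072917)^−36) = $90.14.
Monthly savings = $126.21 − $90.14 = $36.07.
Break-even = $200.00 / $36.07 = 5.54 → 6 months.

6 months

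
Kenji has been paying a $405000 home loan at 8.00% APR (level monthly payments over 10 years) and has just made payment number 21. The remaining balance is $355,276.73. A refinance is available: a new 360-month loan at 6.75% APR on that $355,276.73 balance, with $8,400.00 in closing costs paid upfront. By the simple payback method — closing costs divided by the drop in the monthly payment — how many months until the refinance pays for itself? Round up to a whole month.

Current payment = 405,000 × 8%/12 / (1 − (1+0.0066667)^−120) = $4,913.77.
Refinanced payment = 355,276.73 × 0.0056250 / (1 − (1+0.0056250)^−360) = $2,304.32.
Monthly savings = $4,913.77 − $2,304.32 = $2,609.45.
Break-even = $8,400.00 / $2,609.45 = 3.22 → 4 months.

4 months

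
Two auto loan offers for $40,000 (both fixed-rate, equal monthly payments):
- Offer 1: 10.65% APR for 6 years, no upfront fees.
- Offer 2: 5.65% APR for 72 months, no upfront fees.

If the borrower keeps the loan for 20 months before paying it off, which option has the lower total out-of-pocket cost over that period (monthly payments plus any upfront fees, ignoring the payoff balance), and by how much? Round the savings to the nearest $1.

Offer 2 by $1,958

Offer 1: monthly rate = 10.65%/12 = 0.0088750; payment = 40,000 × 0.0088750 / (1 − (1+0.0088750)^−72) = $754.21.
Offer 2: at 5.65% the monthly rate is 0.0047083, so the payment is 40,000 × 0.0047083 / (1 − 1.0047083^−72) = $656.33.
Over 20 months: Offer 1 costs 20 × $754.21 = $15,084.20; Offer 2 costs 20 × $656.33 = $13,126.60.
Offer 2 is cheaper by $15,084.20 − $13,126.60 = $1,957.60.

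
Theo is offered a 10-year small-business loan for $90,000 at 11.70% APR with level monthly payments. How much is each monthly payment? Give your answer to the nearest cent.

Monthly rate = 11.7%/12 = 0.0097500; payment = 90,000 × 0.0097500 / (1 − (1+0.0097500)^−120) = $1,275.68.

$1,275.68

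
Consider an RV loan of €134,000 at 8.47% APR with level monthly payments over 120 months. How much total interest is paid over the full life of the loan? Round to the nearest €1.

At 8.47% the monthly rate is 0.0070583, so the payment is 134,000 × 0.0070583 / (1 − 1.0070583^−120) = €1,659.26.
Total paid = 120 × €1,659.26 = €199,111.20; interest = €199,111.20 − €134,000 = €65,111.20.

€65,111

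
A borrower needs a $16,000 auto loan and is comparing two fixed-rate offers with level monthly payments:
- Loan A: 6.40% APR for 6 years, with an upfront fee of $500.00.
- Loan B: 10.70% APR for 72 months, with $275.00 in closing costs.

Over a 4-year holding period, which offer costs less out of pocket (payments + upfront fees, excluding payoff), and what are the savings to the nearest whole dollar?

Loan A: monthly rate = 6.4%/12 = 0.0053333; payment = 16,000 × 0.0053333 / (1 − (1+0.0053333)^−72) = $268.20.
Loan B: monthly rate = 10.7%/12 = 0.0089167; payment = 16,000 × 0.0089167 / (1 − (1+0.0089167)^−72) = $302.09.
Over 48 months: Loan A costs 48 × $268.20 + $500.00 = $13,373.60; Loan B costs 48 × $302.09 + $275.00 = $14,775.32.
Loan A is cheaper by $14,775.32 − $13,373.60 = $1,401.72.

Loan A by $1,402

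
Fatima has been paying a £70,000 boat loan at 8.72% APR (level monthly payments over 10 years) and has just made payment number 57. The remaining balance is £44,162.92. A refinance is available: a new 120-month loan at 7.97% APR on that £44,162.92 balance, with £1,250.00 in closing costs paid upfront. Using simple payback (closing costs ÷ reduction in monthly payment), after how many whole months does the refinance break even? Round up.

4 months

Current payment = 70,000 × 8.72%/12 / (1 − (1+0.0072667)^−120) = £876.16.
Refinanced payment = 44,162.92 × 0.0066417 / (1 − (1+0.0066417)^−120) = £535.12.
Monthly savings = £876.16 − £535.12 = £341.04.
Break-even = £1,250.00 / £341.04 = 3.67 → 4 months.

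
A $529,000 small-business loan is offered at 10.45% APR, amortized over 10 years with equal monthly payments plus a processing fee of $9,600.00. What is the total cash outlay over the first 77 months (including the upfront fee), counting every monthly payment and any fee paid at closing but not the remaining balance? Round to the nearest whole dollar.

$558,091

Monthly rate = 10.45%/12 = 0.0087083; payment = 529,000 × 0.0087083 / (1 − (1+0.0087083)^−120) = $7,123.26.
Total outlay = 77 × $7,123.26 + $9,600.00 = $558,091.02.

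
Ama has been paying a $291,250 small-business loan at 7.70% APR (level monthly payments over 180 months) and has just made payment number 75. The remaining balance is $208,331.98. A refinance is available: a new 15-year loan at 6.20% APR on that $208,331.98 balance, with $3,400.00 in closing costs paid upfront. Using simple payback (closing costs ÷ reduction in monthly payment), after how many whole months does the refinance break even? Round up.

4 months

Current payment = 291,250 × 7.7%/12 / (1 − (1+0.0064167)^−180) = $2,733.13.
Refinanced payment = 208,331.98 × 0.0051667 / (1 − (1+0.0051667)^−180) = $1,780.61.
Monthly savings = $2,733.13 − $1,780.61 = $952.52.
Break-even = $3,400.00 / $952.52 = 3.57 → 4 months.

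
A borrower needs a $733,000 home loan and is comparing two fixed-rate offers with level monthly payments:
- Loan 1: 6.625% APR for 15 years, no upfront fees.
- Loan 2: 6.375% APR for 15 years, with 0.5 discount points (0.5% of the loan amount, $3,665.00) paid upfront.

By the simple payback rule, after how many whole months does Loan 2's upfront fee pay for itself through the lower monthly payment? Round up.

Loan 1: at 6.625% the monthly rate is 0.0055208, so the payment is 733,000 × 0.0055208 / (1 − 1.0055208^−180) = $6,435.69.
Loan 2: monthly rate = 6.375%/12 = 0.0053125; payment = 733,000 × 0.0053125 / (1 − (1+0.0053125)^−180) = $6,334.96.
Monthly savings = $6,435.69 − $6,334.96 = $100.73.
Break-even = $3,665.00 / $100.73 = 36.38 → 37 months.

37 months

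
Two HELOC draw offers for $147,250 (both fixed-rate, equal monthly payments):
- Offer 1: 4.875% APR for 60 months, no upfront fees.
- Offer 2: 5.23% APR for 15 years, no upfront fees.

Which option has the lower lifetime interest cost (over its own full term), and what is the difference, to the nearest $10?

Offer 1 by $46,570

Offer 1: at 4.875% the monthly rate is 0.0040625, so the payment is 147,250 × 0.0040625 / (1 − 1.0040625^−60) = $2,770.36.
Total interest on Offer 1 = 60 × $2,770.36 − $147,250 = $18,971.60.
Offer 2: at 5.23% the monthly rate is 0.0043583, so the payment is 147,250 × 0.0043583 / (1 − 1.0043583^−180) = $1,182.16.
Total interest on Offer 2 = 180 × $1,182.16 − $147,250 = $65,538.80.
Offer 1 is lower by $46,567.20.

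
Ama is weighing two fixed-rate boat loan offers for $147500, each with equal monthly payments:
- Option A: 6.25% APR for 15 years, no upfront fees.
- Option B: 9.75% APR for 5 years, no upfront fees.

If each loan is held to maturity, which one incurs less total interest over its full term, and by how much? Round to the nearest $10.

Option A: at 6.25% the monthly rate is 0.0052083, so the payment is 147,500 × 0.0052083 / (1 − 1.0052083^−180) = $1,264.70.
Total interest on Option A = 180 × $1,264.70 − $147,500 = $80,146.00.
Option B: at 9.75% the monthly rate is 0.0081250, so the payment is 147,500 × 0.0081250 / (1 − 1.0081250^−60) = $3,115.83.
Total interest on Option B = 60 × $3,115.83 − $147,500 = $39,449.80.
Option B is lower by $40,696.20.

Option B by $40,700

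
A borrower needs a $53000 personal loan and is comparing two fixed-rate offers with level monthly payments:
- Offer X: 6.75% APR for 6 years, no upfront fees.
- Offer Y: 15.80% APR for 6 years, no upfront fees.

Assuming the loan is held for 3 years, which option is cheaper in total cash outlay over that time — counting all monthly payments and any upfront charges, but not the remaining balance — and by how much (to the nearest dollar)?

Offer X: monthly rate = 6.75%/12 = 0.0056250; payment = 53,000 × 0.0056250 / (1 − (1+0.0056250)^−72) = $897.25.
Offer Y: monthly rate = 15.8%/12 = 0.0131667; payment = 53,000 × 0.0131667 / (1 − (1+0.0131667)^−72) = $1,143.84.
Over 36 months: Offer X costs 36 × $897.25 = $32,301.00; Offer Y costs 36 × $1,143.84 = $41,178.24.
Offer X is cheaper by $41,178.24 − $32,301.00 = $8,877.24.

Offer X by $8,877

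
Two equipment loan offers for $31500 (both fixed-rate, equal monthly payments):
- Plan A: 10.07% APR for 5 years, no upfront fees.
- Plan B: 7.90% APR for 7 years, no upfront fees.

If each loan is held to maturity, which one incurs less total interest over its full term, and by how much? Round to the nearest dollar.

Plan A by $887

Plan A: monthly rate = 10.07%/12 = 0.0083917; payment = 31,500 × 0.0083917 / (1 − (1+0.0083917)^−60) = $670.37.
Total interest on Plan A = 60 × $670.37 − $31,500 = $8,722.20.
Plan B: at 7.90% the monthly rate is 0.0065833, so the payment is 31,500 × 0.0065833 / (1 − 1.0065833^−84) = $489.40.
Total interest on Plan B = 84 × $489.40 − $31,500 = $9,609.60.
Plan A is lower by $887.40.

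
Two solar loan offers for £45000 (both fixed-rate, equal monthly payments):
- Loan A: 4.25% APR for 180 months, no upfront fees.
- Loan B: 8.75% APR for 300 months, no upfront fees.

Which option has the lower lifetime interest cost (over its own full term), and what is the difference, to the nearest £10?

Loan A by £50,050

Loan A: monthly rate = 4.25%/12 = 0.0035417; payment = 45,000 × 0.0035417 / (1 − (1+0.0035417)^−180) = £338.53.
Total interest on Loan A = 180 × £338.53 − £45,000 = £15,935.40.
Loan B: monthly rate = 8.75%/12 = 0.0072917; payment = 45,000 × 0.0072917 / (1 − (1+0.0072917)^−300) = £369.96.
Total interest on Loan B = 300 × £369.96 − £45,000 = £65,988.00.
Loan A is lower by £50,052.60.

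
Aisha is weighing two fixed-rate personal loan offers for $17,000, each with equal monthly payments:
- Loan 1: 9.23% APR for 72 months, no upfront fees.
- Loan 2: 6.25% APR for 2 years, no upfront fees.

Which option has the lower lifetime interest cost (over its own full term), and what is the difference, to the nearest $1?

Loan 1: at 9.23% the monthly rate is 0.0076917, so the payment is 17,000 × 0.0076917 / (1 − 1.0076917^−72) = $308.38.
Total interest on Loan 1 = 72 × $308.38 − $17,000 = $5,203.36.
Loan 2: at 6.25% the monthly rate is 0.0052083, so the payment is 17,000 × 0.0052083 / (1 − 1.0052083^−24) = $755.37.
Total interest on Loan 2 = 24 × $755.37 − $17,000 = $1,128.88.
Loan 2 is lower by $4,074.48.

Loan 2 by $4,074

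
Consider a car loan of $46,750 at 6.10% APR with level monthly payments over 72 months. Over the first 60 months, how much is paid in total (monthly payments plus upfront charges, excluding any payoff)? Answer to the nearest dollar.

$46,619

At 6.10% the monthly rate is 0.0050833, so the payment is 46,750 × 0.0050833 / (1 − 1.0050833^−72) = $776.99.
Total outlay = 60 × $776.99 = $46,619.40.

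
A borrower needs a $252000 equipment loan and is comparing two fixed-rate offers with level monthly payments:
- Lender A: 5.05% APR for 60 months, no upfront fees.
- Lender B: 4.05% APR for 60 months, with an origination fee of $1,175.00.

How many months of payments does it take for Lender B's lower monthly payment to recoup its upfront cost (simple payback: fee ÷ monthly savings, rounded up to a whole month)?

Lender A: monthly rate = 5.05%/12 = 0.0042083; payment = 252,000 × 0.0042083 / (1 − (1+0.0042083)^−60) = $4,761.33.
Lender B: monthly rate = 4.05%/12 = 0.0033750; payment = 252,000 × 0.0033750 / (1 − (1+0.0033750)^−60) = $4,646.65.
Monthly savings = $4,761.33 − $4,646.65 = $114.68.
Break-even = $1,175.00 / $114.68 = 10.25 → 11 months.

11 months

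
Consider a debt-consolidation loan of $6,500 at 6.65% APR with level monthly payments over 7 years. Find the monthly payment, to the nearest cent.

$96.99

Monthly rate = 6.65%/12 = 0.0055417; payment = 6,500 × 0.0055417 / (1 − (1+0.0055417)^−84) = $96.99.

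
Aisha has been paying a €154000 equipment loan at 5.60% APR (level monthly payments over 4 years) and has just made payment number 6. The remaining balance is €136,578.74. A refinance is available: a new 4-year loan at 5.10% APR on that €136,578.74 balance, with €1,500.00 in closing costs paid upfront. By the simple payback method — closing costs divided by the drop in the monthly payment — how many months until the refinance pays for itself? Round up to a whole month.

Current payment = 154,000 × 5.6%/12 / (1 − (1+0.0046667)^−48) = €3,588.52.
Refinanced payment = 136,578.74 × 0.0042500 / (1 − (1+0.0042500)^−48) = €3,151.50.
Monthly savings = €3,588.52 − €3,151.50 = €437.02.
Break-even = €1,500.00 / €437.02 = 3.43 → 4 months.

4 months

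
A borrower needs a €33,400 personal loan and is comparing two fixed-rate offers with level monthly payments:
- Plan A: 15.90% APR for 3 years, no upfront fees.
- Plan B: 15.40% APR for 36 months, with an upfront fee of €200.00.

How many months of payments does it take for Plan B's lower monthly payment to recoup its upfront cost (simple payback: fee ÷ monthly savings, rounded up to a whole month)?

25 months

Plan A: monthly rate = 15.9%/12 = 0.0132500; payment = 33,400 × 0.0132500 / (1 − (1+0.0132500)^−36) = €1,172.60.
Plan B: at 15.40% the monthly rate is 0.0128333, so the payment is 33,400 × 0.0128333 / (1 − 1.0128333^−36) = €1,164.38.
Monthly savings = €1,172.60 − €1,164.38 = €8.22.
Break-even = €200.00 / €8.22 = 24.33 → 25 months.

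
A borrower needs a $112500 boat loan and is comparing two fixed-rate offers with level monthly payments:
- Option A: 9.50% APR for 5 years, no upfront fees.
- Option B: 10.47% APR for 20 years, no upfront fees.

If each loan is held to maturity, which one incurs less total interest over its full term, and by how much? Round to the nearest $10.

Option A by $127,260

Option A: at 9.50% the monthly rate is 0.0079167, so the payment is 112,500 × 0.0079167 / (1 − 1.0079167^−60) = $2,362.71.
Total interest on Option A = 60 × $2,362.71 − $112,500 = $29,262.60.
Option B: at 10.47% the monthly rate is 0.0087250, so the payment is 112,500 × 0.0087250 / (1 − 1.0087250^−240) = $1,120.91.
Total interest on Option B = 240 × $1,120.91 − $112,500 = $156,518.40.
Option A is lower by $127,255.80.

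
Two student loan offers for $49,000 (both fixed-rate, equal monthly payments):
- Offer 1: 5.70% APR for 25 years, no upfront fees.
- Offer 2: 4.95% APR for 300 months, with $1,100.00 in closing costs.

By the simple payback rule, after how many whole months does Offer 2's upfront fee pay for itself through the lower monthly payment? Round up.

Offer 1: monthly rate = 5.7%/12 = 0.0047500; payment = 49,000 × 0.0047500 / (1 − (1+0.0047500)^−300) = $306.78.
Offer 2: at 4.95% the monthly rate is 0.0041250, so the payment is 49,000 × 0.0041250 / (1 − 1.0041250^−300) = $285.02.
Monthly savings = $306.78 − $285.02 = $21.76.
Break-even = $1,100.00 / $21.76 = 50.55 → 51 months.

51 months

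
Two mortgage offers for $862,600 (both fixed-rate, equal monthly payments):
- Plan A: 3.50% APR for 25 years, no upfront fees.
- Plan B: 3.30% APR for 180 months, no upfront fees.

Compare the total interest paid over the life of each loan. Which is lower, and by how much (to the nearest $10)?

Plan A: at 3.50% the monthly rate is 0.0029167, so the payment is 862,600 × 0.0029167 / (1 − 1.0029167^−300) = $4,318.38.
Total interest on Plan A = 300 × $4,318.38 − $862,600 = $432,914.00.
Plan B: at 3.30% the monthly rate is 0.0027500, so the payment is 862,600 × 0.0027500 / (1 − 1.0027500^−180) = $6,082.20.
Total interest on Plan B = 180 × $6,082.20 − $862,600 = $232,196.00.
Plan B is lower by $200,718.00.

Plan B by $200,720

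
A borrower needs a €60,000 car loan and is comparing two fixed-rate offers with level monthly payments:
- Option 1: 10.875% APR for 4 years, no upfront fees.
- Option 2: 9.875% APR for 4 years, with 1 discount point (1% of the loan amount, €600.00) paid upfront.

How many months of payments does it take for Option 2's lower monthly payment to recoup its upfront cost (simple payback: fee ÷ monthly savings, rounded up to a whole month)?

21 months

Option 1: at 10.875% the monthly rate is 0.0090625, so the payment is 60,000 × 0.0090625 / (1 − 1.0090625^−48) = €1,547.09.
Option 2: monthly rate = 9.875%/12 = 0.0082292; payment = 60,000 × 0.0082292 / (1 − (1+0.0082292)^−48) = €1,518.16.
Monthly savings = €1,547.09 − €1,518.16 = €28.93.
Break-even = €600.00 / €28.93 = 20.74 → 21 months.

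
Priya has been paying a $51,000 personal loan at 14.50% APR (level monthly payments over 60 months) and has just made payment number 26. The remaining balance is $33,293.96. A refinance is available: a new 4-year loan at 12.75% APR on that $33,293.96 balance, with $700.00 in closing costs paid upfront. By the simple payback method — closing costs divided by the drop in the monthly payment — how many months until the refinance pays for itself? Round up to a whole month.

3 months

Current payment = 51,000 × 14.5%/12 / (1 − (1+0.0120833)^−60) = $1,199.94.
Refinanced payment = 33,293.96 × 0.0106250 / (1 − (1+0.0106250)^−48) = $889.07.
Monthly savings = $1,199.94 − $889.07 = $310.87.
Break-even = $700.00 / $310.87 = 2.25 → 3 months.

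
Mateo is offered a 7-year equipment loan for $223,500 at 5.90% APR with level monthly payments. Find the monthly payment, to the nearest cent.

$3,254.31

At 5.90% the monthly rate is 0.0049167, so the payment is 223,500 × 0.0049167 / (1 − 1.0049167^−84) = $3,254.31.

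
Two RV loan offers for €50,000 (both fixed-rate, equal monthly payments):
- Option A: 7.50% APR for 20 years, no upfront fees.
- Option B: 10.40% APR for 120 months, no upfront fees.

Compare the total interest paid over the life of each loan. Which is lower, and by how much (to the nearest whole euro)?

Option A: at 7.50% the monthly rate is 0.0062500, so the payment is 50,000 × 0.0062500 / (1 − 1.0062500^−240) = €402.80.
Total interest on Option A = 240 × €402.80 − €50,000 = €46,672.00.
Option B: at 10.40% the monthly rate is 0.0086667, so the payment is 50,000 × 0.0086667 / (1 − 1.0086667^−120) = €671.88.
Total interest on Option B = 120 × €671.88 − €50,000 = €30,625.60.
Option B is lower by €16,046.40.

Option B by €16,046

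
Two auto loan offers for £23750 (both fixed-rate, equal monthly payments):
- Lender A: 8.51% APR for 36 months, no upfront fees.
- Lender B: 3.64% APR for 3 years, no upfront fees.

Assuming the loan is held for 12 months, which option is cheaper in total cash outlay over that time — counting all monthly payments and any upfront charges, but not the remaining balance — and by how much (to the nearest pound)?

Lender A: monthly rate = 8.51%/12 = 0.0070917; payment = 23,750 × 0.0070917 / (1 − (1+0.0070917)^−36) = £749.84.
Lender B: monthly rate = 3.64%/12 = 0.0030333; payment = 23,750 × 0.0030333 / (1 − (1+0.0030333)^−36) = £697.40.
Over 12 months: Lender A costs 12 × £749.84 = £8,998.08; Lender B costs 12 × £697.40 = £8,368.80.
Lender B is cheaper by £8,998.08 − £8,368.80 = £629.28.

Lender B by £629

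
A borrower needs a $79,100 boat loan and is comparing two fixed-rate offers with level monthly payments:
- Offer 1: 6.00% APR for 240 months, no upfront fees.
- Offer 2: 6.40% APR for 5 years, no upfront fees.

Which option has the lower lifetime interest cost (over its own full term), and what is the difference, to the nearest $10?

Offer 1: at 6.00% the monthly rate is 0.0050000, so the payment is 79,100 × 0.0050000 / (1 − 1.0050000^−240) = $566.70.
Total interest on Offer 1 = 240 × $566.70 − $79,100 = $56,908.00.
Offer 2: at 6.40% the monthly rate is 0.0053333, so the payment is 79,100 × 0.0053333 / (1 − 1.0053333^−60) = $1,543.98.
Total interest on Offer 2 = 60 × $1,543.98 − $79,100 = $13,538.80.
Offer 2 is lower by $43,369.20.

Offer 2 by $43,370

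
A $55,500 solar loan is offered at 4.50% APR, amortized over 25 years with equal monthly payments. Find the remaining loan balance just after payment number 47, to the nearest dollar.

With monthly rate i = 4.5%/12 = 0.0037500, the balance after k of n payments is P · [(1+i)^n − (1+i)^k] / [(1+i)^n − 1].
(1+0.0037500)^300 = 3.07374253 and (1+0.0037500)^47 = 1.19234309, so the balance is 55,500 × (3.07374253 − 1.19234309) / (3.07374253 − 1) = $50,352.28.

$50,352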